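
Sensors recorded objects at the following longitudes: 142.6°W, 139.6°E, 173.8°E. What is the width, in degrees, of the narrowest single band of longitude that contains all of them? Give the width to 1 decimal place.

Sort the longitudes: -142.6°, +139.6°, +173.8°.
Eastward gaps between consecutive values (wrapping around): 282.2°, 34.2°, 43.6°.
Largest gap = 282.2° ⇒ minimal covering band is its complement: 360° − 282.2° = 77.8°.
Band runs from +139.6° eastward to -142.6°, crossing the antimeridian.

77.8°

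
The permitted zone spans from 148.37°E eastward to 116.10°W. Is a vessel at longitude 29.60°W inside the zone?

No

Band width going east from +148.37° to -116.10°: ((-116.10 − 148.37) mod 360) = 95.53°.
Offset of -29.60° east of the west edge: ((-29.60 − 148.37) mod 360) = 182.03°.
182.03° > 95.53° ⇒ outside.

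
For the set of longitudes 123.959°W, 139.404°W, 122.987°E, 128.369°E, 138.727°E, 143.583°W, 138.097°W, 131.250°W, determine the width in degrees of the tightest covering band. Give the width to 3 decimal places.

113.054°

Sort the longitudes: -143.583°, -139.404°, -138.097°, -131.250°, -123.959°, +122.987°, +128.369°, +138.727°.
Eastward gaps between consecutive values (wrapping around): 4.179°, 1.307°, 6.847°, 7.291°, 246.946°, 5.382°, 10.358°, 77.690°.
Largest gap = 246.946° ⇒ minimal covering band is its complement: 360° − 246.946° = 113.054°.
Band runs from +122.987° eastward to -123.959°, crossing the antimeridian.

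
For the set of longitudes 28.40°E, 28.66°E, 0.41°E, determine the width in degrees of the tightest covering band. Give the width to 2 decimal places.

28.25°

Sort the longitudes: +0.41°, +28.40°, +28.66°.
Eastward gaps between consecutive values (wrapping around): 27.99°, 0.26°, 331.75°.
Largest gap = 331.75° ⇒ minimal covering band is its complement: 360° − 331.75° = 28.25°.
Band runs from +0.41° eastward to +28.66°.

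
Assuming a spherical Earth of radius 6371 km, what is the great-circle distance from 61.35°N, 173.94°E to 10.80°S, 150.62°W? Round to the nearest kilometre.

Δλ = -150.62 − 173.94 = -324.56°; wrapped into (−180°, 180°]: 35.44°.
Δφ = -10.80 − 61.35 = -72.15°.
a = sin²(Δφ/2) + cos φ₁ · cos φ₂ · sin²(Δλ/2) = 0.390366.
c = 2·atan2(√a, √(1−a)) = 1.34973 rad → d = 6371·c ≈ 8599.15 km.

8599 km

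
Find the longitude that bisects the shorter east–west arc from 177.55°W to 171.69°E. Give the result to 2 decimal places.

177.07°E

Signed shortest Δλ from -177.55° to +171.69° is -10.76°.
Midpoint longitude = -177.55° + (-10.76°)/2 = -177.55° − 5.38° = -182.93°.
Normalise into (−180°, 180°]: +177.07°.
(The naïve average (-177.55 + +171.69)/2 = -2.93° is on the wrong side of the globe.)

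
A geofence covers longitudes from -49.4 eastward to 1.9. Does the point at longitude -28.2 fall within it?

Yes

Band width going east from -49.4° to +1.9°: ((1.9 − -49.4) mod 360) = 51.3°.
Offset of -28.2° east of the west edge: ((-28.2 − -49.4) mod 360) = 21.2°.
21.2° ≤ 51.3° ⇒ inside.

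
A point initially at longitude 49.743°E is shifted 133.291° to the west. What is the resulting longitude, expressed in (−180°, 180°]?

Start at +49.743°; shift −133.291° → -83.548°.
-83.548° already lies in (−180°, 180°].

83.548°W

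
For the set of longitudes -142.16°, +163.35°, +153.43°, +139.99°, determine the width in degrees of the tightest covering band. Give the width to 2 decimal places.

77.85°

Sort the longitudes: -142.16°, +139.99°, +153.43°, +163.35°.
Eastward gaps between consecutive values (wrapping around): 282.15°, 13.44°, 9.92°, 54.49°.
Largest gap = 282.15° ⇒ minimal covering band is its complement: 360° − 282.15° = 77.85°.
Band runs from +139.99° eastward to -142.16°, crossing the antimeridian.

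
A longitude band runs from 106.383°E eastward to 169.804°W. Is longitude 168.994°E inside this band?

Yes

Band width going east from +106.383° to -169.804°: ((-169.804 − 106.383) mod 360) = 83.813°.
Offset of +168.994° east of the west edge: ((168.994 − 106.383) mod 360) = 62.611°.
62.611° ≤ 83.813° ⇒ inside.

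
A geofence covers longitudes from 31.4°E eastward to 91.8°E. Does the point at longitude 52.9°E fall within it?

Yes

Band width going east from +31.4° to +91.8°: ((91.8 − 31.4) mod 360) = 60.4°.
Offset of +52.9° east of the west edge: ((52.9 − 31.4) mod 360) = 21.5°.
21.5° ≤ 60.4° ⇒ inside.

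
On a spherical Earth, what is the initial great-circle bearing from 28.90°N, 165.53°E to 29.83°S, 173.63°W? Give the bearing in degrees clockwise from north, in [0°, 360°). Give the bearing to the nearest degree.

Δλ = -173.63 − 165.53 = -339.16°; wrapped into (−180°, 180°]: 20.84°.
θ = atan2( sin Δλ · cos φ₂ , cos φ₁ · sin φ₂ − sin φ₁ · cos φ₂ · cos Δλ )
  = atan2(0.30862, -0.82730) = 159.542° → normalised to [0°, 360°): 159.542°.

160°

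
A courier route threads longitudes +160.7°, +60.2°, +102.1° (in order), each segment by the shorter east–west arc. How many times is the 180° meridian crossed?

Leg 1: +160.7° → +60.2°, shortest Δλ = -100.5° (west) — does not cross 180°.
Leg 2: +60.2° → +102.1°, shortest Δλ = 41.9° (east) — does not cross 180°.
Total crossings: 0.

0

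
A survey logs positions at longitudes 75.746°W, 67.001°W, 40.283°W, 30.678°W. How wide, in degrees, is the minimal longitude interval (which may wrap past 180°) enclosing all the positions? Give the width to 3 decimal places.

Sort the longitudes: -75.746°, -67.001°, -40.283°, -30.678°.
Eastward gaps between consecutive values (wrapping around): 8.745°, 26.718°, 9.605°, 314.932°.
Largest gap = 314.932° ⇒ minimal covering band is its complement: 360° − 314.932° = 45.068°.
Band runs from -75.746° eastward to -30.678°.

45.068°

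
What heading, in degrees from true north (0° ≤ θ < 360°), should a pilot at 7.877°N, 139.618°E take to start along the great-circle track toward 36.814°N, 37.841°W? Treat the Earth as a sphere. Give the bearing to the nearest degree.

Δλ = -37.841 − 139.618 = -177.459°.
θ = atan2( sin Δλ · cos φ₂ , cos φ₁ · sin φ₂ − sin φ₁ · cos φ₂ · cos Δλ )
  = atan2(-0.03549, 0.70318) = -2.890° → normalised to [0°, 360°): 357.110°.

357°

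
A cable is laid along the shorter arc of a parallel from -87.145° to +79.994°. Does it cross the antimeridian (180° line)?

No

Signed shortest Δλ = ((79.994 − -87.145 + 180) mod 360) − 180 = 167.139°.
Going east by 167.139° from -87.145° reaches +79.994° without touching 180°.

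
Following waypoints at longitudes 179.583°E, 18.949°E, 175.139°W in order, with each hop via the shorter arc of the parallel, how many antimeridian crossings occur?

1

Leg 1: +179.583° → +18.949°, shortest Δλ = -160.634° (west) — does not cross 180°.
Leg 2: +18.949° → -175.139°, shortest Δλ = 165.912° (east) — crosses 180°.
Total crossings: 1.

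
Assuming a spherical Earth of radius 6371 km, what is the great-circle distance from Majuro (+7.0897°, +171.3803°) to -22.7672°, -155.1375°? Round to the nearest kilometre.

4928 km

Δλ = -155.1375 − 171.3803 = -326.5178°; wrapped into (−180°, 180°]: 33.4822°.
Δφ = -22.7672 − 7.0897 = -29.8569°.
a = sin²(Δφ/2) + cos φ₁ · cos φ₂ · sin²(Δλ/2) = 0.142286.
c = 2·atan2(√a, √(1−a)) = 0.77356 rad → d = 6371·c ≈ 4928.35 km.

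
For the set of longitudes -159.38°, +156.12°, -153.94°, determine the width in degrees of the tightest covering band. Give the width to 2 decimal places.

49.94°

Sort the longitudes: -159.38°, -153.94°, +156.12°.
Eastward gaps between consecutive values (wrapping around): 5.44°, 310.06°, 44.50°.
Largest gap = 310.06° ⇒ minimal covering band is its complement: 360° − 310.06° = 49.94°.
Band runs from +156.12° eastward to -153.94°, crossing the antimeridian.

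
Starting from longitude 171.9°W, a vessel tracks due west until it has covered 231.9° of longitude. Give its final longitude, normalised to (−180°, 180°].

43.8°W

Start at -171.9°; shift −231.9° → -403.8°.
-403.8° lies outside (−180°, 180°]; add 360° → -43.8°.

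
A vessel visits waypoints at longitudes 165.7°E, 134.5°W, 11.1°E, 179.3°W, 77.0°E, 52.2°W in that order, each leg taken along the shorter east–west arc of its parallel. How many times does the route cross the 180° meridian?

Leg 1: +165.7° → -134.5°, shortest Δλ = 59.8° (east) — crosses 180°.
Leg 2: -134.5° → +11.1°, shortest Δλ = 145.6° (east) — does not cross 180°.
Leg 3: +11.1° → -179.3°, shortest Δλ = 169.6° (east) — crosses 180°.
Leg 4: -179.3° → +77.0°, shortest Δλ = -103.7° (west) — crosses 180°.
Leg 5: +77.0° → -52.2°, shortest Δλ = -129.2° (west) — does not cross 180°.
Total crossings: 3.

3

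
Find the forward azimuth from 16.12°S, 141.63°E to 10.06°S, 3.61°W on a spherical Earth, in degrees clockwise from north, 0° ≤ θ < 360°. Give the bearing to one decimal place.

235.0°

Δλ = -3.61 − 141.63 = -145.24°.
θ = atan2( sin Δλ · cos φ₂ , cos φ₁ · sin φ₂ − sin φ₁ · cos φ₂ · cos Δλ )
  = atan2(-0.56137, -0.39241) = -124.954° → normalised to [0°, 360°): 235.046°.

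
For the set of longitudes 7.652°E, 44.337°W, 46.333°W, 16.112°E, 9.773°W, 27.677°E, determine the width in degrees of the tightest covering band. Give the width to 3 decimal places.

Sort the longitudes: -46.333°, -44.337°, -9.773°, +7.652°, +16.112°, +27.677°.
Eastward gaps between consecutive values (wrapping around): 1.996°, 34.564°, 17.425°, 8.460°, 11.565°, 285.990°.
Largest gap = 285.990° ⇒ minimal covering band is its complement: 360° − 285.990° = 74.010°.
Band runs from -46.333° eastward to +27.677°.

74.010°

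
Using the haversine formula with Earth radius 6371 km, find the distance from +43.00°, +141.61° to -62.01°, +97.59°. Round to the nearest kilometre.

12322 km

Δλ = 97.59 − 141.61 = -44.02°.
Δφ = -62.01 − 43.00 = -105.01°.
a = sin²(Δφ/2) + cos φ₁ · cos φ₂ · sin²(Δλ/2) = 0.677702.
c = 2·atan2(√a, √(1−a)) = 1.93414 rad → d = 6371·c ≈ 12322.42 km.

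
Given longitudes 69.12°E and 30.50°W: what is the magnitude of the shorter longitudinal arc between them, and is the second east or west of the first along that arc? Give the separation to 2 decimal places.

Raw difference: -30.50 − 69.12 = -99.62°.
Normalise into (−180°, 180°]: -99.62° stays -99.62°.
Negative ⇒ the second point lies to the west; separation 99.62°.

99.62° west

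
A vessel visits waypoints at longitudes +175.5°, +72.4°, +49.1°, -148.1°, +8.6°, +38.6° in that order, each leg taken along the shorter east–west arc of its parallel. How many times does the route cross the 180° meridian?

1

Leg 1: +175.5° → +72.4°, shortest Δλ = -103.1° (west) — does not cross 180°.
Leg 2: +72.4° → +49.1°, shortest Δλ = -23.3° (west) — does not cross 180°.
Leg 3: +49.1° → -148.1°, shortest Δλ = 162.8° (east) — crosses 180°.
Leg 4: -148.1° → +8.6°, shortest Δλ = 156.7° (east) — does not cross 180°.
Leg 5: +8.6° → +38.6°, shortest Δλ = 30.0° (east) — does not cross 180°.
Total crossings: 1.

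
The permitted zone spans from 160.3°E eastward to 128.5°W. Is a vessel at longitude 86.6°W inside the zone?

No

Band width going east from +160.3° to -128.5°: ((-128.5 − 160.3) mod 360) = 71.2°.
Offset of -86.6° east of the west edge: ((-86.6 − 160.3) mod 360) = 113.1°.
113.1° > 71.2° ⇒ outside.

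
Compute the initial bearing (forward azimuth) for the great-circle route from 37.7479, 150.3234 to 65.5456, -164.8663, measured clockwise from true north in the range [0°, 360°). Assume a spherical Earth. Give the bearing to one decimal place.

28.4°

Δλ = -164.8663 − 150.3234 = -315.1897°; wrapped into (−180°, 180°]: 44.8103°.
θ = atan2( sin Δλ · cos φ₂ , cos φ₁ · sin φ₂ − sin φ₁ · cos φ₂ · cos Δλ )
  = atan2(0.29175, 0.53999) = 28.382° → normalised to [0°, 360°): 28.382°.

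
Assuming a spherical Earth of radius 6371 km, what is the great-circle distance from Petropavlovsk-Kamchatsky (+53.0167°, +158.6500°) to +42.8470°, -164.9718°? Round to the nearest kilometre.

2898 km

Δλ = -164.9718 − 158.6500 = -323.6218°; wrapped into (−180°, 180°]: 36.3782°.
Δφ = 42.8470 − 53.0167 = -10.1697°.
a = sin²(Δφ/2) + cos φ₁ · cos φ₂ · sin²(Δλ/2) = 0.050833.
c = 2·atan2(√a, √(1−a)) = 0.45483 rad → d = 6371·c ≈ 2897.74 km.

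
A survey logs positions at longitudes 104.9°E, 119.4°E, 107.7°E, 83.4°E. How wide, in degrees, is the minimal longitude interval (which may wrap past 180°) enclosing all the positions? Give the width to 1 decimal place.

Sort the longitudes: +83.4°, +104.9°, +107.7°, +119.4°.
Eastward gaps between consecutive values (wrapping around): 21.5°, 2.8°, 11.7°, 324.0°.
Largest gap = 324.0° ⇒ minimal covering band is its complement: 360° − 324.0° = 36.0°.
Band runs from +83.4° eastward to +119.4°.

36.0°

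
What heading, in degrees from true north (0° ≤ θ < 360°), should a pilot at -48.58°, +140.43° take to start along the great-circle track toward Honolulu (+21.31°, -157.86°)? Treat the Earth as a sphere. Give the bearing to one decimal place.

55.1°

Δλ = -157.86 − 140.43 = -298.29°; wrapped into (−180°, 180°]: 61.71°.
θ = atan2( sin Δλ · cos φ₂ , cos φ₁ · sin φ₂ − sin φ₁ · cos φ₂ · cos Δλ )
  = atan2(0.82035, 0.57152) = 55.136° → normalised to [0°, 360°): 55.136°.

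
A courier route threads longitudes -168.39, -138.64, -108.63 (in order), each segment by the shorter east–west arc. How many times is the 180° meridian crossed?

Leg 1: -168.39° → -138.64°, shortest Δλ = 29.75° (east) — does not cross 180°.
Leg 2: -138.64° → -108.63°, shortest Δλ = 30.01° (east) — does not cross 180°.
Total crossings: 0.

0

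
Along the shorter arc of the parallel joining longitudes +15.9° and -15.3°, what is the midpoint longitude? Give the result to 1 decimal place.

Signed shortest Δλ from +15.9° to -15.3° is -31.2°.
Midpoint longitude = +15.9° + (-31.2°)/2 = +15.9° − 15.6° = +0.3°.

+0.3°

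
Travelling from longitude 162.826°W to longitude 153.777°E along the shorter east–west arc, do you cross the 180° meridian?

Yes

Naïve |153.777 − -162.826| = 316.603° > 180°, so the shorter arc goes the other way round — across 180°.
Signed shortest Δλ = ((153.777 − -162.826 + 180) mod 360) − 180 = -43.397°.
Going west by 43.397° from -162.826° passes through 180° before reaching +153.777°.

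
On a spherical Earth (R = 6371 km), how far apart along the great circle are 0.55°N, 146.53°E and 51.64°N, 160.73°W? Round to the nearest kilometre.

Δλ = -160.73 − 146.53 = -307.26°; wrapped into (−180°, 180°]: 52.74°.
Δφ = 51.64 − 0.55 = 51.09°.
a = sin²(Δφ/2) + cos φ₁ · cos φ₂ · sin²(Δλ/2) = 0.308379.
c = 2·atan2(√a, √(1−a)) = 1.17749 rad → d = 6371·c ≈ 7501.81 km.

7502 km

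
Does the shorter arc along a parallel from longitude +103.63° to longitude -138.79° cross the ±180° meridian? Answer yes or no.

Yes

Naïve |-138.79 − 103.63| = 242.42° > 180°, so the shorter arc goes the other way round — across 180°.
Signed shortest Δλ = ((-138.79 − 103.63 + 180) mod 360) − 180 = 117.58°.
Going east by 117.58° from +103.63° passes through 180° before reaching -138.79°.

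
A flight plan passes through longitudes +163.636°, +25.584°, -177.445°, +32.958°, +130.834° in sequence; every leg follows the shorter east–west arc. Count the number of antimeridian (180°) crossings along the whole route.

Leg 1: +163.636° → +25.584°, shortest Δλ = -138.052° (west) — does not cross 180°.
Leg 2: +25.584° → -177.445°, shortest Δλ = 156.971° (east) — crosses 180°.
Leg 3: -177.445° → +32.958°, shortest Δλ = -149.597° (west) — crosses 180°.
Leg 4: +32.958° → +130.834°, shortest Δλ = 97.876° (east) — does not cross 180°.
Total crossings: 2.

2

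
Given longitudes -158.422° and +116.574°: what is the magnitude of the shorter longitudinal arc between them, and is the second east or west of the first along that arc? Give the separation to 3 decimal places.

85.004° west

Raw difference: 116.574 − -158.422 = 274.996°.
Normalise into (−180°, 180°]: 274.996° − 360° = -85.004°.
Negative ⇒ the second point lies to the west; separation 85.004°.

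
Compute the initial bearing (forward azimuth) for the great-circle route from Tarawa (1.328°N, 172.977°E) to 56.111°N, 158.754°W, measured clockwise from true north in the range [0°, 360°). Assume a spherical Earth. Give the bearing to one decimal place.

Δλ = -158.754 − 172.977 = -331.731°; wrapped into (−180°, 180°]: 28.269°.
θ = atan2( sin Δλ · cos φ₂ , cos φ₁ · sin φ₂ − sin φ₁ · cos φ₂ · cos Δλ )
  = atan2(0.26408, 0.81852) = 17.881° → normalised to [0°, 360°): 17.881°.

17.9°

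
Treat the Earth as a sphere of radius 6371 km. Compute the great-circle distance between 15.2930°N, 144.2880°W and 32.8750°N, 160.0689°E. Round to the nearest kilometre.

5905 km

Δλ = 160.0689 − -144.2880 = 304.3569°; wrapped into (−180°, 180°]: -55.6431°.
Δφ = 32.8750 − 15.2930 = 17.5820°.
a = sin²(Δφ/2) + cos φ₁ · cos φ₂ · sin²(Δλ/2) = 0.199823.
c = 2·atan2(√a, √(1−a)) = 0.92685 rad → d = 6371·c ≈ 5904.97 km.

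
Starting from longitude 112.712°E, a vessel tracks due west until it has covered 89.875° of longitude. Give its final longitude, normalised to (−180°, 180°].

Start at +112.712°; shift −89.875° → +22.837°.
+22.837° already lies in (−180°, 180°].

22.837°E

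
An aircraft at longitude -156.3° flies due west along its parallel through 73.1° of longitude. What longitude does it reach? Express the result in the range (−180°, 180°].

+130.6°

Start at -156.3°; shift −73.1° → -229.4°.
-229.4° lies outside (−180°, 180°]; add 360° → +130.6°.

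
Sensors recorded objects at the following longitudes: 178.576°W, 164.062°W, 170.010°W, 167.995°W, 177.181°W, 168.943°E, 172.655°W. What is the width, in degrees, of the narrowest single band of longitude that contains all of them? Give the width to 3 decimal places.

Sort the longitudes: -178.576°, -177.181°, -172.655°, -170.010°, -167.995°, -164.062°, +168.943°.
Eastward gaps between consecutive values (wrapping around): 1.395°, 4.526°, 2.645°, 2.015°, 3.933°, 333.005°, 12.481°.
Largest gap = 333.005° ⇒ minimal covering band is its complement: 360° − 333.005° = 26.995°.
Band runs from +168.943° eastward to -164.062°, crossing the antimeridian.

26.995°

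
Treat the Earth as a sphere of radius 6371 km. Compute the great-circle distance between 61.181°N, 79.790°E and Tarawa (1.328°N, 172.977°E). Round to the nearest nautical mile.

5426 nmi

Δλ = 172.977 − 79.790 = 93.187°.
Δφ = 1.328 − 61.181 = -59.853°.
a = sin²(Δφ/2) + cos φ₁ · cos φ₂ · sin²(Δλ/2) = 0.503243.
c = 2·atan2(√a, √(1−a)) = 1.57728 rad → d = 6371·c ≈ 10048.87 km ≈ 5425.96 nmi.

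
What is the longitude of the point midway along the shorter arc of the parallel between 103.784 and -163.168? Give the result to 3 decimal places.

Signed shortest Δλ from +103.784° to -163.168° is +93.048°.
Midpoint longitude = +103.784° + (+93.048°)/2 = +103.784° + 46.524° = +150.308°.
(The naïve average (+103.784 + -163.168)/2 = -29.692° is on the wrong side of the globe.)

+150.308°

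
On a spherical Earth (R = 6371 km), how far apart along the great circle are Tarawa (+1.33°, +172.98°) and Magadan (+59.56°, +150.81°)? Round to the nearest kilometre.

6752 km

Δλ = 150.81 − 172.98 = -22.17°.
Δφ = 59.56 − 1.33 = 58.23°.
a = sin²(Δφ/2) + cos φ₁ · cos φ₂ · sin²(Δλ/2) = 0.255468.
c = 2·atan2(√a, √(1−a)) = 1.05978 rad → d = 6371·c ≈ 6751.86 km.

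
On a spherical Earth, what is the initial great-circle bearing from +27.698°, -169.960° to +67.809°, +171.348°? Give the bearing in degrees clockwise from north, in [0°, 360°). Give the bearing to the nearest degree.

Δλ = 171.348 − -169.960 = 341.308°; wrapped into (−180°, 180°]: -18.692°.
θ = atan2( sin Δλ · cos φ₂ , cos φ₁ · sin φ₂ − sin φ₁ · cos φ₂ · cos Δλ )
  = atan2(-0.12104, 0.65353) = -10.493° → normalised to [0°, 360°): 349.507°.

350°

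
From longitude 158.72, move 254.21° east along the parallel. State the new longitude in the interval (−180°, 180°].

+52.93°

Start at +158.72°; shift +254.21° → +412.93°.
+412.93° lies outside (−180°, 180°]; subtract 360° → +52.93°.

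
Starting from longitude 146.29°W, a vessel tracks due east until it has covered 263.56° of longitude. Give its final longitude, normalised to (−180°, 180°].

117.27°E

Start at -146.29°; shift +263.56° → +117.27°.
+117.27° already lies in (−180°, 180°].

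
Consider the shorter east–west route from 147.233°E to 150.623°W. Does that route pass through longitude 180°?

Yes

Naïve |-150.623 − 147.233| = 297.856° > 180°, so the shorter arc goes the other way round — across 180°.
Signed shortest Δλ = ((-150.623 − 147.233 + 180) mod 360) − 180 = 62.144°.
Going east by 62.144° from +147.233° passes through 180° before reaching -150.623°.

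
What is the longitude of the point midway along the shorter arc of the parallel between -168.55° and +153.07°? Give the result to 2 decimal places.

+172.26°

Signed shortest Δλ from -168.55° to +153.07° is -38.38°.
Midpoint longitude = -168.55° + (-38.38°)/2 = -168.55° − 19.19° = -187.74°.
Normalise into (−180°, 180°]: +172.26°.
(The naïve average (-168.55 + +153.07)/2 = -7.74° is on the wrong side of the globe.)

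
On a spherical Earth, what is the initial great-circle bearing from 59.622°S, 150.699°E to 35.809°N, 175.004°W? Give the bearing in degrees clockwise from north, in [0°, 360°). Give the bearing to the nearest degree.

28°

Δλ = -175.004 − 150.699 = -325.703°; wrapped into (−180°, 180°]: 34.297°.
θ = atan2( sin Δλ · cos φ₂ , cos φ₁ · sin φ₂ − sin φ₁ · cos φ₂ · cos Δλ )
  = atan2(0.45697, 0.87386) = 27.606° → normalised to [0°, 360°): 27.606°.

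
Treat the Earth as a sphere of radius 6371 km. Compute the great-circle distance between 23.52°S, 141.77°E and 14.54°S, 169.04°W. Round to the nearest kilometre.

5241 km

Δλ = -169.04 − 141.77 = -310.81°; wrapped into (−180°, 180°]: 49.19°.
Δφ = -14.54 − -23.52 = 8.98°.
a = sin²(Δφ/2) + cos φ₁ · cos φ₂ · sin²(Δλ/2) = 0.159874.
c = 2·atan2(√a, √(1−a)) = 0.82269 rad → d = 6371·c ≈ 5241.36 km.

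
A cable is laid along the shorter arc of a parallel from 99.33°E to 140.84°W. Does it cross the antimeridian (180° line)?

Naïve |-140.84 − 99.33| = 240.17° > 180°, so the shorter arc goes the other way round — across 180°.
Signed shortest Δλ = ((-140.84 − 99.33 + 180) mod 360) − 180 = 119.83°.
Going east by 119.83° from +99.33° passes through 180° before reaching -140.84°.

Yes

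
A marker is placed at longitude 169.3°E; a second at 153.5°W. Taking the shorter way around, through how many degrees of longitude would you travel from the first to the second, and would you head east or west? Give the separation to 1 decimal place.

37.2° east

Raw difference: -153.5 − 169.3 = -322.8°.
Normalise into (−180°, 180°]: -322.8° + 360° = 37.2°.
Positive ⇒ the second point lies to the east; separation 37.2°.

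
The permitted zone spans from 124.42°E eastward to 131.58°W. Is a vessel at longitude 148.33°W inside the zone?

Yes

Band width going east from +124.42° to -131.58°: ((-131.58 − 124.42) mod 360) = 104.00°.
Offset of -148.33° east of the west edge: ((-148.33 − 124.42) mod 360) = 87.25°.
87.25° ≤ 104.00° ⇒ inside.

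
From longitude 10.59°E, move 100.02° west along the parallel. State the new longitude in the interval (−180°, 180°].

Start at +10.59°; shift −100.02° → -89.43°.
-89.43° already lies in (−180°, 180°].

89.43°W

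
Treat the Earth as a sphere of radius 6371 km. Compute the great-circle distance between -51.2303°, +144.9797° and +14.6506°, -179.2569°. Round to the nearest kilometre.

Δλ = -179.2569 − 144.9797 = -324.2366°; wrapped into (−180°, 180°]: 35.7634°.
Δφ = 14.6506 − -51.2303 = 65.8809°.
a = sin²(Δφ/2) + cos φ₁ · cos φ₂ · sin²(Δλ/2) = 0.352801.
c = 2·atan2(√a, √(1−a)) = 1.27197 rad → d = 6371·c ≈ 8103.73 km.

8104 km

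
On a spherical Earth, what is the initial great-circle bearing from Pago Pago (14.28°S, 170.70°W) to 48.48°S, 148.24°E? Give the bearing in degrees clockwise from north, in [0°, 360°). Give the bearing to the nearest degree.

216°

Δλ = 148.24 − -170.70 = 318.94°; wrapped into (−180°, 180°]: -41.06°.
θ = atan2( sin Δλ · cos φ₂ , cos φ₁ · sin φ₂ − sin φ₁ · cos φ₂ · cos Δλ )
  = atan2(-0.43541, -0.60230) = -144.136° → normalised to [0°, 360°): 215.864°.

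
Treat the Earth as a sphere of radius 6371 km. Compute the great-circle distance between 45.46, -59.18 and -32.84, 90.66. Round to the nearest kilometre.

17085 km

Δλ = 90.66 − -59.18 = 149.84°.
Δφ = -32.84 − 45.46 = -78.30°.
a = sin²(Δφ/2) + cos φ₁ · cos φ₂ · sin²(Δλ/2) = 0.948031.
c = 2·atan2(√a, √(1−a)) = 2.68162 rad → d = 6371·c ≈ 17084.57 km.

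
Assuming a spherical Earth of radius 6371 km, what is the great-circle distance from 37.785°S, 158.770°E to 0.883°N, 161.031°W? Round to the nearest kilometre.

5954 km

Δλ = -161.031 − 158.770 = -319.801°; wrapped into (−180°, 180°]: 40.199°.
Δφ = 0.883 − -37.785 = 38.668°.
a = sin²(Δφ/2) + cos φ₁ · cos φ₂ · sin²(Δλ/2) = 0.202933.
c = 2·atan2(√a, √(1−a)) = 0.93461 rad → d = 6371·c ≈ 5954.38 km.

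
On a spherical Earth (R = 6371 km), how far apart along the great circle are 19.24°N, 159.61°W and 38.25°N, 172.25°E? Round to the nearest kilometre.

Δλ = 172.25 − -159.61 = 331.86°; wrapped into (−180°, 180°]: -28.14°.
Δφ = 38.25 − 19.24 = 19.01°.
a = sin²(Δφ/2) + cos φ₁ · cos φ₂ · sin²(Δλ/2) = 0.071090.
c = 2·atan2(√a, √(1−a)) = 0.53978 rad → d = 6371·c ≈ 3438.96 km.

3439 km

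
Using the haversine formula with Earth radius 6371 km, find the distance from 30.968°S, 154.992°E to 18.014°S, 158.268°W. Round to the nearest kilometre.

4905 km

Δλ = -158.268 − 154.992 = -313.260°; wrapped into (−180°, 180°]: 46.740°.
Δφ = -18.014 − -30.968 = 12.954°.
a = sin²(Δφ/2) + cos φ₁ · cos φ₂ · sin²(Δλ/2) = 0.141028.
c = 2·atan2(√a, √(1−a)) = 0.76995 rad → d = 6371·c ≈ 4905.36 km.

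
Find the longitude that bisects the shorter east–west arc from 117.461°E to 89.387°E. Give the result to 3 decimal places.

103.424°E

Signed shortest Δλ from +117.461° to +89.387° is -28.074°.
Midpoint longitude = +117.461° + (-28.074°)/2 = +117.461° − 14.037° = +103.424°.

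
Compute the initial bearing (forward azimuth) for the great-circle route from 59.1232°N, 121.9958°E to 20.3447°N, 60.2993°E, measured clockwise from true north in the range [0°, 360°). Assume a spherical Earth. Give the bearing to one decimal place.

256.2°

Δλ = 60.2993 − 121.9958 = -61.6965°.
θ = atan2( sin Δλ · cos φ₂ , cos φ₁ · sin φ₂ − sin φ₁ · cos φ₂ · cos Δλ )
  = atan2(-0.82552, -0.20314) = -103.824° → normalised to [0°, 360°): 256.176°.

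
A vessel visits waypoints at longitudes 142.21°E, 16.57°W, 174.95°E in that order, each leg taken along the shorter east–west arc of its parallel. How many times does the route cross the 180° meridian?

Leg 1: +142.21° → -16.57°, shortest Δλ = -158.78° (west) — does not cross 180°.
Leg 2: -16.57° → +174.95°, shortest Δλ = -168.48° (west) — crosses 180°.
Total crossings: 1.

1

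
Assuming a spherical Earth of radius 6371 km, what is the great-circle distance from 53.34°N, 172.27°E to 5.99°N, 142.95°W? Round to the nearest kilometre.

Δλ = -142.95 − 172.27 = -315.22°; wrapped into (−180°, 180°]: 44.78°.
Δφ = 5.99 − 53.34 = -47.35°.
a = sin²(Δφ/2) + cos φ₁ · cos φ₂ · sin²(Δλ/2) = 0.247397.
c = 2·atan2(√a, √(1−a)) = 1.04118 rad → d = 6371·c ≈ 6633.33 km.

6633 km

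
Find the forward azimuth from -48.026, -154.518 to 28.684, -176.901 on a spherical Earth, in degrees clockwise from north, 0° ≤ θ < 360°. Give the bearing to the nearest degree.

Δλ = -176.901 − -154.518 = -22.383°.
θ = atan2( sin Δλ · cos φ₂ , cos φ₁ · sin φ₂ − sin φ₁ · cos φ₂ · cos Δλ )
  = atan2(-0.33406, 0.92408) = -19.875° → normalised to [0°, 360°): 340.125°.

340°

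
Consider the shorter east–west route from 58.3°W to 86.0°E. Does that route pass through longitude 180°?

Signed shortest Δλ = ((86.0 − -58.3 + 180) mod 360) − 180 = 144.3°.
Going east by 144.3° from -58.3° reaches +86.0° without touching 180°.

No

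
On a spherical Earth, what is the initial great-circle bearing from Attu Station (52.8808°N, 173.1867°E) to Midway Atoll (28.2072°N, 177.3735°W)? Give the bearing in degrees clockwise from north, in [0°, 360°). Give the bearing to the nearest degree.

160°

Δλ = -177.3735 − 173.1867 = -350.5602°; wrapped into (−180°, 180°]: 9.4398°.
θ = atan2( sin Δλ · cos φ₂ , cos φ₁ · sin φ₂ − sin φ₁ · cos φ₂ · cos Δλ )
  = atan2(0.14453, -0.40793) = 160.490° → normalised to [0°, 360°): 160.490°.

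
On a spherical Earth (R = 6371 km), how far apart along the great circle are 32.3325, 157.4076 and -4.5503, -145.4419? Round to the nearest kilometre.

Δλ = -145.4419 − 157.4076 = -302.8495°; wrapped into (−180°, 180°]: 57.1505°.
Δφ = -4.5503 − 32.3325 = -36.8828°.
a = sin²(Δφ/2) + cos φ₁ · cos φ₂ · sin²(Δλ/2) = 0.292770.
c = 2·atan2(√a, √(1−a)) = 1.14345 rad → d = 6371·c ≈ 7284.91 km.

7285 km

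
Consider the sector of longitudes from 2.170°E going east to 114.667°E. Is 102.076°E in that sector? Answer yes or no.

Yes

Band width going east from +2.170° to +114.667°: ((114.667 − 2.170) mod 360) = 112.497°.
Offset of +102.076° east of the west edge: ((102.076 − 2.170) mod 360) = 99.906°.
99.906° ≤ 112.497° ⇒ inside.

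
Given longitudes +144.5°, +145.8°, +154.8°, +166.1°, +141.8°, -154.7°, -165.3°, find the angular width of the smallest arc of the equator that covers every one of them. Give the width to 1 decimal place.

63.5°

Sort the longitudes: -165.3°, -154.7°, +141.8°, +144.5°, +145.8°, +154.8°, +166.1°.
Eastward gaps between consecutive values (wrapping around): 10.6°, 296.5°, 2.7°, 1.3°, 9.0°, 11.3°, 28.6°.
Largest gap = 296.5° ⇒ minimal covering band is its complement: 360° − 296.5° = 63.5°.
Band runs from +141.8° eastward to -154.7°, crossing the antimeridian.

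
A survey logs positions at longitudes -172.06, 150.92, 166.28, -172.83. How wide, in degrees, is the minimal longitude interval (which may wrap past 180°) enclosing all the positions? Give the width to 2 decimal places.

37.02°

Sort the longitudes: -172.83°, -172.06°, +150.92°, +166.28°.
Eastward gaps between consecutive values (wrapping around): 0.77°, 322.98°, 15.36°, 20.89°.
Largest gap = 322.98° ⇒ minimal covering band is its complement: 360° − 322.98° = 37.02°.
Band runs from +150.92° eastward to -172.06°, crossing the antimeridian.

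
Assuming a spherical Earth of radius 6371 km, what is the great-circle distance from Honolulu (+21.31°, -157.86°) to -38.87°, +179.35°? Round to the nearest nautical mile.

Δλ = 179.35 − -157.86 = 337.21°; wrapped into (−180°, 180°]: -22.79°.
Δφ = -38.87 − 21.31 = -60.18°.
a = sin²(Δφ/2) + cos φ₁ · cos φ₂ · sin²(Δλ/2) = 0.279675.
c = 2·atan2(√a, √(1−a)) = 1.11447 rad → d = 6371·c ≈ 7100.31 km ≈ 3833.86 nmi.

3834 nmi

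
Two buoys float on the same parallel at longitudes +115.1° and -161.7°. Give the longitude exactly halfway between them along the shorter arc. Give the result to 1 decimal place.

Signed shortest Δλ from +115.1° to -161.7° is +83.2°.
Midpoint longitude = +115.1° + (+83.2°)/2 = +115.1° + 41.6° = +156.7°.
(The naïve average (+115.1 + -161.7)/2 = -23.3° is on the wrong side of the globe.)

+156.7°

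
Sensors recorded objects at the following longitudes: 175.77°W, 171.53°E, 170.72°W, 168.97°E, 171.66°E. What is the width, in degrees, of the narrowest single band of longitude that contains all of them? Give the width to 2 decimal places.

20.31°

Sort the longitudes: -175.77°, -170.72°, +168.97°, +171.53°, +171.66°.
Eastward gaps between consecutive values (wrapping around): 5.05°, 339.69°, 2.56°, 0.13°, 12.57°.
Largest gap = 339.69° ⇒ minimal covering band is its complement: 360° − 339.69° = 20.31°.
Band runs from +168.97° eastward to -170.72°, crossing the antimeridian.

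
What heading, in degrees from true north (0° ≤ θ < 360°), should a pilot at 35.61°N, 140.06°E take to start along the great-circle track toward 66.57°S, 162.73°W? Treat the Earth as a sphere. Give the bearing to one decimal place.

159.0°

Δλ = -162.73 − 140.06 = -302.79°; wrapped into (−180°, 180°]: 57.21°.
θ = atan2( sin Δλ · cos φ₂ , cos φ₁ · sin φ₂ − sin φ₁ · cos φ₂ · cos Δλ )
  = atan2(0.33427, -0.87135) = 159.012° → normalised to [0°, 360°): 159.012°.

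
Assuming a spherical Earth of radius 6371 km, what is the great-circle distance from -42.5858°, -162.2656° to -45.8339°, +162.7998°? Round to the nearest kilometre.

2785 km

Δλ = 162.7998 − -162.2656 = 325.0654°; wrapped into (−180°, 180°]: -34.9346°.
Δφ = -45.8339 − -42.5858 = -3.2481°.
a = sin²(Δφ/2) + cos φ₁ · cos φ₂ · sin²(Δλ/2) = 0.047022.
c = 2·atan2(√a, √(1−a)) = 0.43716 rad → d = 6371·c ≈ 2785.16 km.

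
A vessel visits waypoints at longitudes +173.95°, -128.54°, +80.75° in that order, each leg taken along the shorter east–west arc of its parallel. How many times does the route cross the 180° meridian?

Leg 1: +173.95° → -128.54°, shortest Δλ = 57.51° (east) — crosses 180°.
Leg 2: -128.54° → +80.75°, shortest Δλ = -150.71° (west) — crosses 180°.
Total crossings: 2.

2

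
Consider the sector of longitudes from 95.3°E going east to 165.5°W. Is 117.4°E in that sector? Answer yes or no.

Band width going east from +95.3° to -165.5°: ((-165.5 − 95.3) mod 360) = 99.2°.
Offset of +117.4° east of the west edge: ((117.4 − 95.3) mod 360) = 22.1°.
22.1° ≤ 99.2° ⇒ inside.

Yes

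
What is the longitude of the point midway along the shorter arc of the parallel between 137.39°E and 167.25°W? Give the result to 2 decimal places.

Signed shortest Δλ from +137.39° to -167.25° is +55.36°.
Midpoint longitude = +137.39° + (+55.36°)/2 = +137.39° + 27.68° = +165.07°.
(The naïve average (+137.39 + -167.25)/2 = -14.93° is on the wrong side of the globe.)

165.07°E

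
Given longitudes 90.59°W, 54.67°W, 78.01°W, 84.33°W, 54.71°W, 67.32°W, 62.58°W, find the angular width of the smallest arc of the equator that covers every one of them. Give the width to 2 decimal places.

Sort the longitudes: -90.59°, -84.33°, -78.01°, -67.32°, -62.58°, -54.71°, -54.67°.
Eastward gaps between consecutive values (wrapping around): 6.26°, 6.32°, 10.69°, 4.74°, 7.87°, 0.04°, 324.08°.
Largest gap = 324.08° ⇒ minimal covering band is its complement: 360° − 324.08° = 35.92°.
Band runs from -90.59° eastward to -54.67°.

35.92°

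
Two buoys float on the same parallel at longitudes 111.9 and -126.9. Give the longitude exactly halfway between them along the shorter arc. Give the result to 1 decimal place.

+172.5°

Signed shortest Δλ from +111.9° to -126.9° is +121.2°.
Midpoint longitude = +111.9° + (+121.2°)/2 = +111.9° + 60.6° = +172.5°.
(The naïve average (+111.9 + -126.9)/2 = -7.5° is on the wrong side of the globe.)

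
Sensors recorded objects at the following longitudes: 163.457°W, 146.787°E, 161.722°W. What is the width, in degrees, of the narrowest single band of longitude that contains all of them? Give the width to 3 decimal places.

Sort the longitudes: -163.457°, -161.722°, +146.787°.
Eastward gaps between consecutive values (wrapping around): 1.735°, 308.509°, 49.756°.
Largest gap = 308.509° ⇒ minimal covering band is its complement: 360° − 308.509° = 51.491°.
Band runs from +146.787° eastward to -161.722°, crossing the antimeridian.

51.491°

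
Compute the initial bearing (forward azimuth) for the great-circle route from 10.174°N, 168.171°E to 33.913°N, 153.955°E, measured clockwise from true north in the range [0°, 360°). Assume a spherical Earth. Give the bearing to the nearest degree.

Δλ = 153.955 − 168.171 = -14.216°.
θ = atan2( sin Δλ · cos φ₂ , cos φ₁ · sin φ₂ − sin φ₁ · cos φ₂ · cos Δλ )
  = atan2(-0.20380, 0.40706) = -26.596° → normalised to [0°, 360°): 333.404°.

333°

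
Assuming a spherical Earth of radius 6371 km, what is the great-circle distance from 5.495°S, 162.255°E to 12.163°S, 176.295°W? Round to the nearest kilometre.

Δλ = -176.295 − 162.255 = -338.550°; wrapped into (−180°, 180°]: 21.450°.
Δφ = -12.163 − -5.495 = -6.668°.
a = sin²(Δφ/2) + cos φ₁ · cos φ₂ · sin²(Δλ/2) = 0.037081.
c = 2·atan2(√a, √(1−a)) = 0.38755 rad → d = 6371·c ≈ 2469.07 km.

2469 km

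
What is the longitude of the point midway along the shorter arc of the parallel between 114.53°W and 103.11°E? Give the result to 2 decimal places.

Signed shortest Δλ from -114.53° to +103.11° is -142.36°.
Midpoint longitude = -114.53° + (-142.36°)/2 = -114.53° − 71.18° = -185.71°.
Normalise into (−180°, 180°]: +174.29°.
(The naïve average (-114.53 + +103.11)/2 = -5.71° is on the wrong side of the globe.)

174.29°E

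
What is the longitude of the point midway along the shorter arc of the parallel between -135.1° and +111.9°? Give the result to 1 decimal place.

+168.4°

Signed shortest Δλ from -135.1° to +111.9° is -113.0°.
Midpoint longitude = -135.1° + (-113.0°)/2 = -135.1° − 56.5° = -191.6°.
Normalise into (−180°, 180°]: +168.4°.
(The naïve average (-135.1 + +111.9)/2 = -11.6° is on the wrong side of the globe.)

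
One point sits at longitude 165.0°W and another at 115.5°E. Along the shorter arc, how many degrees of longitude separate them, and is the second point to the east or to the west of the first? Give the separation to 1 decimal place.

79.5° west

Raw difference: 115.5 − -165.0 = 280.5°.
Normalise into (−180°, 180°]: 280.5° − 360° = -79.5°.
Negative ⇒ the second point lies to the west; separation 79.5°.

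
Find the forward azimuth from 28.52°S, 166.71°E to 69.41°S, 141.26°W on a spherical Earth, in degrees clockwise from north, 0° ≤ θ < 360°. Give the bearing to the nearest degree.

Δλ = -141.26 − 166.71 = -307.97°; wrapped into (−180°, 180°]: 52.03°.
θ = atan2( sin Δλ · cos φ₂ , cos φ₁ · sin φ₂ − sin φ₁ · cos φ₂ · cos Δλ )
  = atan2(0.27724, -0.71921) = 158.920° → normalised to [0°, 360°): 158.920°.

159°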